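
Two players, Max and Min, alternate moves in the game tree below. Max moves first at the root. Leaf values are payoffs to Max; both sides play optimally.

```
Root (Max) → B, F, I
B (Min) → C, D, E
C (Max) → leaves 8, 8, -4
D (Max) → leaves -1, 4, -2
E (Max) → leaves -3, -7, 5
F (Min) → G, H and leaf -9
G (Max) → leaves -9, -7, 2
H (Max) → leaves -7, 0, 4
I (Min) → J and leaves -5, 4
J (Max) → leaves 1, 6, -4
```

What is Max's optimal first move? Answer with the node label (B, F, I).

B

C (Max): max(8, 8, -4) = 8
D (Max): max(-1, 4, -2) = 4
E (Max): max(-3, -7, 5) = 5
B (Min): min(8, 4, 5) = 4
G (Max): max(-9, -7, 2) = 2
H (Max): max(-7, 0, 4) = 4
F (Min): min(2, 4, -9) = -9
J (Max): max(1, 6, -4) = 6
I (Min): min(6, -5, 4) = -5
Root (Max): max(4, -9, -5) = 4
Max picks the child with the highest value: B (value 4).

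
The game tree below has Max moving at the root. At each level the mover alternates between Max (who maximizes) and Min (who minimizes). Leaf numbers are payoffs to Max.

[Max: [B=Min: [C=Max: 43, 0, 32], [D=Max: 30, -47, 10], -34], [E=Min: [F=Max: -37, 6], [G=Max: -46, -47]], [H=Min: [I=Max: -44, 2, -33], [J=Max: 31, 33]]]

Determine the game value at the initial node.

C (Max): max(43, 0, 32) = 43
D (Max): max(30, -47, 10) = 30
B (Min): min(43, 30, -34) = -34
F (Max): max(-37, 6) = 6
G (Max): max(-46, -47) = -46
E (Min): min(6, -46) = -46
I (Max): max(-44, 2, -33) = 2
J (Max): max(31, 33) = 33
H (Min): min(2, 33) = 2
Root (Max): max(-34, -46, 2) = 2

2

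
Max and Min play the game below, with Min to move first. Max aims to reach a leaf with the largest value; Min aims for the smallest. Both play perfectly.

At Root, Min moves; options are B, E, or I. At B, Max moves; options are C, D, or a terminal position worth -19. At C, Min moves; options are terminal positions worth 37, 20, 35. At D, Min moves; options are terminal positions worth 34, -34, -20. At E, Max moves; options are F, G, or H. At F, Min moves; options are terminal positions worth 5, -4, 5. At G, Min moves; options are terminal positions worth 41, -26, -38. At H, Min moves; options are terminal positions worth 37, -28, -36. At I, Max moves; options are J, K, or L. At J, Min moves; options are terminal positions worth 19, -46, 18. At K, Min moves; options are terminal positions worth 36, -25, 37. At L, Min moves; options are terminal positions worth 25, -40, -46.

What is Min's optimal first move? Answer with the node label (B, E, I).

I

C (Min): min(37, 20, 35) = 20
D (Min): min(34, -34, -20) = -34
B (Max): max(20, -34, -19) = 20
F (Min): min(5, -4, 5) = -4
G (Min): min(41, -26, -38) = -38
H (Min): min(37, -28, -36) = -36
E (Max): max(-4, -38, -36) = -4
J (Min): min(19, -46, 18) = -46
K (Min): min(36, -25, 37) = -25
L (Min): min(25, -40, -46) = -46
I (Max): max(-46, -25, -46) = -25
Root (Min): min(20, -4, -25) = -25
Min picks the child with the lowest value: I (value -25).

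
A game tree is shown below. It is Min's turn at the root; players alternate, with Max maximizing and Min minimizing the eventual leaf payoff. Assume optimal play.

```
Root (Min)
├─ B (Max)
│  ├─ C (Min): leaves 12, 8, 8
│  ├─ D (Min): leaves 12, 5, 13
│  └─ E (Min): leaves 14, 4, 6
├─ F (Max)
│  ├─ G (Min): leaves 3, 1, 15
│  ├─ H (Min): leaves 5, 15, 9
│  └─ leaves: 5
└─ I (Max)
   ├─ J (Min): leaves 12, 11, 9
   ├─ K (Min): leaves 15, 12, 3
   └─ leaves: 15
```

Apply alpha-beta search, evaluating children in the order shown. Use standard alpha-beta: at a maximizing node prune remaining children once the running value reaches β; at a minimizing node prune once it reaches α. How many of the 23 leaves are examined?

17

C [α=-∞,β=+∞]: v=8
D [α=8,β=+∞]: v=5 after child 2 ≤ α → α-cutoff, skip 1
E [α=8,β=+∞]: v=4 after child 2 ≤ α → α-cutoff, skip 1
B [α=-∞,β=+∞]: v=8
G [α=-∞,β=8]: v=1
H [α=1,β=8]: v=5
F [α=-∞,β=8]: v=5
J [α=-∞,β=5]: v=9
I [α=-∞,β=5]: v=9 after child 1 ≥ β → β-cutoff, skip 2
Root [α=-∞,β=+∞]: v=5
Leaves evaluated: 17 of 23.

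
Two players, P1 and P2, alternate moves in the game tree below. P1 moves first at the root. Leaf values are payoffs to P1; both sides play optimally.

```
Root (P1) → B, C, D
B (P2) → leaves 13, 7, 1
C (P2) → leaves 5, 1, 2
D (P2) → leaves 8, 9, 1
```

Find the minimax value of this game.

1

B (P2): min(13, 7, 1) = 1
C (P2): min(5, 1, 2) = 1
D (P2): min(8, 9, 1) = 1
Root (P1): max(1, 1, 1) = 1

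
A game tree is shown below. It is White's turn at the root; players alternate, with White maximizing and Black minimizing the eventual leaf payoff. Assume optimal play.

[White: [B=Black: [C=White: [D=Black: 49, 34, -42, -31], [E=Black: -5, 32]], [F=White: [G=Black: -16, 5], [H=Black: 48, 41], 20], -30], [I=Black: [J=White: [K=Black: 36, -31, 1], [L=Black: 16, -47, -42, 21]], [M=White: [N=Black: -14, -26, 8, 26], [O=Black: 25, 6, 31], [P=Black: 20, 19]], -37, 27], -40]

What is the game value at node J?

K: min(36, -31, 1) = -31
L: min(16, -47, -42, 21) = -47
J: max(-31, -47) = -31

-31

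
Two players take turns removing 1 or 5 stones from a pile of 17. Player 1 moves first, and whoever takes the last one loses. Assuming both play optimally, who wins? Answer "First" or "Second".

Second

W/L table (W = player to move can force a win):
i:   0  1  2  3  4  5  6  7  8  9 10 11 12 13 14 15 16 17
     W  L  W  L  W  L  W  L  W  L  W  L  W  L  W  L  W  L
Position 17 is L, so the second player wins.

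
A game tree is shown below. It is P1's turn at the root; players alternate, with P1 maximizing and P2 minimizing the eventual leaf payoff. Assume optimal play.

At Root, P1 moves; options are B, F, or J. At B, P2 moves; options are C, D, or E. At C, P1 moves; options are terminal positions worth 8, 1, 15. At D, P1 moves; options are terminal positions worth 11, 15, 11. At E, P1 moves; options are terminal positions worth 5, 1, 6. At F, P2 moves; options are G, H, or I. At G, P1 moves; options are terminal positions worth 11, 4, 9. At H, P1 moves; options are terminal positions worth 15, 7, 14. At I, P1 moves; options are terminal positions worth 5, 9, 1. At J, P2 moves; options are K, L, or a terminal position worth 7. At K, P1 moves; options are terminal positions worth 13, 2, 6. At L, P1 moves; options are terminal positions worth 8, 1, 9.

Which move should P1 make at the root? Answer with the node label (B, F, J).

F

C (P1): max(8, 1, 15) = 15
D (P1): max(11, 15, 11) = 15
E (P1): max(5, 1, 6) = 6
B (P2): min(15, 15, 6) = 6
G (P1): max(11, 4, 9) = 11
H (P1): max(15, 7, 14) = 15
I (P1): max(5, 9, 1) = 9
F (P2): min(11, 15, 9) = 9
K (P1): max(13, 2, 6) = 13
L (P1): max(8, 1, 9) = 9
J (P2): min(13, 9, 7) = 7
Root (P1): max(6, 9, 7) = 9
P1 picks the child with the highest value: F (value 9).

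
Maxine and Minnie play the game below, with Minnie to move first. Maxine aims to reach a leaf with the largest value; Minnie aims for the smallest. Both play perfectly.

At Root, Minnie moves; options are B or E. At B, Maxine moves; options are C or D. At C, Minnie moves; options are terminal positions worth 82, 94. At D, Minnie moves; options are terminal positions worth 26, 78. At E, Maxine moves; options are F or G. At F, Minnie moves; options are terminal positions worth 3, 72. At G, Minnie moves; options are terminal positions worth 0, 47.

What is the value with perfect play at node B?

C: min(82, 94) = 82
D: min(26, 78) = 26
B: max(82, 26) = 82

82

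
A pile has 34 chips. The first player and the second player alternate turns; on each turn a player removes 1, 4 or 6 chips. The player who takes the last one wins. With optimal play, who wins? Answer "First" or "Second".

Positions where the player to move wins (W) vs loses (L):
i:   0  1  2  3  4  5  6  7  8  9 10 11 12 13 14 15 16 17 18 19 20 21 22 23 24 25 26 27 28 29 30 31 32 33 34
     L  W  L  W  W  L  W  L  W  W  L  W  L  W  W  L  W  L  W  W  L  W  L  W  W  L  W  L  W  W  L  W  L  W  W
Position 34 is W, so the first player wins.

First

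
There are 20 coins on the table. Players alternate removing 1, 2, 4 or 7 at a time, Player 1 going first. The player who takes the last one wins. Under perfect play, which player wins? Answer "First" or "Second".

Mark each pile size as W (mover wins) or L (mover loses):
i:   0  1  2  3  4  5  6  7  8  9 10 11 12 13 14 15 16 17 18 19 20
     L  W  W  L  W  W  L  W  W  L  W  W  L  W  W  L  W  W  L  W  W
Position 20 is W, so the first player wins.

First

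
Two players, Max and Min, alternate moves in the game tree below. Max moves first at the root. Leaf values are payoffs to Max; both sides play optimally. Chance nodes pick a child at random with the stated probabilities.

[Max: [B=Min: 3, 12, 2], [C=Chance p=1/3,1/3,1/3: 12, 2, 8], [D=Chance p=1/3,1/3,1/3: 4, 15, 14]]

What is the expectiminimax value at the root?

11

B (Min): min(3, 12, 2) = 2
C (Chance): 1/3·12 + 1/3·2 + 1/3·8 = 7.33
D (Chance): 1/3·4 + 1/3·15 + 1/3·14 = 11
Root (Max): max(2, 7.33, 11) = 11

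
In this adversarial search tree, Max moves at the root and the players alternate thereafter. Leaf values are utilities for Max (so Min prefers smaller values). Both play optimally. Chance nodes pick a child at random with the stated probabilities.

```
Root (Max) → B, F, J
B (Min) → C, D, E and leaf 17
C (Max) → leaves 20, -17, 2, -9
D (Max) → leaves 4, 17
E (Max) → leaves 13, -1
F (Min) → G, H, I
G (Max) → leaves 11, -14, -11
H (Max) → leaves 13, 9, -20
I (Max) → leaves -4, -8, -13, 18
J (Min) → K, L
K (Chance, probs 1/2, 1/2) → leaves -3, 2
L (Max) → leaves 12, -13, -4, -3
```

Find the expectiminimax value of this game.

13

C (Max): max(20, -17, 2, -9) = 20
D (Max): max(4, 17) = 17
E (Max): max(13, -1) = 13
B (Min): min(20, 17, 13, 17) = 13
G (Max): max(11, -14, -11) = 11
H (Max): max(13, 9, -20) = 13
I (Max): max(-4, -8, -13, 18) = 18
F (Min): min(11, 13, 18) = 11
K (Chance): 1/2·-3 + 1/2·2 = -0.5
L (Max): max(12, -13, -4, -3) = 12
J (Min): min(-0.5, 12) = -0.5
Root (Max): max(13, 11, -0.5) = 13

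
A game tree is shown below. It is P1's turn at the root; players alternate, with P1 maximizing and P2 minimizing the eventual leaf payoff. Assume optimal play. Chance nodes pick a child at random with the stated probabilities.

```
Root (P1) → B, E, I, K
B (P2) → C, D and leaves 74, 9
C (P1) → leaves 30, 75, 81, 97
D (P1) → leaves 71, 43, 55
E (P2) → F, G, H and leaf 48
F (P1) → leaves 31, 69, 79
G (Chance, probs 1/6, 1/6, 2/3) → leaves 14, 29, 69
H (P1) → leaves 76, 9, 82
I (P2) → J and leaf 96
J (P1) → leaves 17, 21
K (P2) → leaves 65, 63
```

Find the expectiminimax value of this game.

C (P1): max(30, 75, 81, 97) = 97
D (P1): max(71, 43, 55) = 71
B (P2): min(97, 71, 74, 9) = 9
F (P1): max(31, 69, 79) = 79
G (Chance): 1/6·14 + 1/6·29 + 2/3·69 = 53.17
H (P1): max(76, 9, 82) = 82
E (P2): min(79, 53.17, 82, 48) = 48
J (P1): max(17, 21) = 21
I (P2): min(21, 96) = 21
K (P2): min(65, 63) = 63
Root (P1): max(9, 48, 21, 63) = 63

63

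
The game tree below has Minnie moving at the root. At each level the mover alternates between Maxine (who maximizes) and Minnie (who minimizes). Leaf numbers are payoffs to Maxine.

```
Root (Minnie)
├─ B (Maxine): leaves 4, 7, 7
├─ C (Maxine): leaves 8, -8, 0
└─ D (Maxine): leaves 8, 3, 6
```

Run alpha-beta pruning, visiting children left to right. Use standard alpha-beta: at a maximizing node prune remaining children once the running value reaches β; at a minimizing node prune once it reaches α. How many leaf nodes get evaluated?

5

B [α=-∞,β=+∞]: v=7
C [α=-∞,β=7]: v=8 after child 1 ≥ β → β-cutoff, skip 2
D [α=-∞,β=7]: v=8 after child 1 ≥ β → β-cutoff, skip 2
Root [α=-∞,β=+∞]: v=7
Leaves evaluated: 5 of 9.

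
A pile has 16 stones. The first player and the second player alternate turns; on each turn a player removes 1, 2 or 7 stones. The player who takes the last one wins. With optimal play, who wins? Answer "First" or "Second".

First

Mark each pile size as W (mover wins) or L (mover loses):
i:   0  1  2  3  4  5  6  7  8  9 10 11 12 13 14 15 16
     L  W  W  L  W  W  L  W  W  L  W  W  L  W  W  L  W
Position 16 is W, so the first player wins.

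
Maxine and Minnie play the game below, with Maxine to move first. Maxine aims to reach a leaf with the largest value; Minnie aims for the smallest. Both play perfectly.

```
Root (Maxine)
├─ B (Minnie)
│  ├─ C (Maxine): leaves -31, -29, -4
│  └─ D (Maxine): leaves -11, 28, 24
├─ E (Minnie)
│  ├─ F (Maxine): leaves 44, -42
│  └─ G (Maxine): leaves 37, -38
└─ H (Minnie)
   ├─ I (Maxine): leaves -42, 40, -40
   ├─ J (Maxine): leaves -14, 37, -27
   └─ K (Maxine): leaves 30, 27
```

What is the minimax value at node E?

F: max(44, -42) = 44
G: max(37, -38) = 37
E: min(44, 37) = 37

37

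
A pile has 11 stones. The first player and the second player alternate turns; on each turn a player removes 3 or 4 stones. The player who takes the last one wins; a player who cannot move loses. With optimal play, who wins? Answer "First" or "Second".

W/L table (W = player to move can force a win):
i:   0  1  2  3  4  5  6  7  8  9 10 11
     L  L  L  W  W  W  W  L  L  L  W  W
Position 11 is W, so the first player wins.

First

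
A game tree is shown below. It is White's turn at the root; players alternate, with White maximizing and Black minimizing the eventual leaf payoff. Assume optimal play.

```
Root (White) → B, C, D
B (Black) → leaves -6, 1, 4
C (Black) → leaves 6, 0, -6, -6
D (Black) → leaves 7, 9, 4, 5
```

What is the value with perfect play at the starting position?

B (Black): min(-6, 1, 4) = -6
C (Black): min(6, 0, -6, -6) = -6
D (Black): min(7, 9, 4, 5) = 4
Root (White): max(-6, -6, 4) = 4

4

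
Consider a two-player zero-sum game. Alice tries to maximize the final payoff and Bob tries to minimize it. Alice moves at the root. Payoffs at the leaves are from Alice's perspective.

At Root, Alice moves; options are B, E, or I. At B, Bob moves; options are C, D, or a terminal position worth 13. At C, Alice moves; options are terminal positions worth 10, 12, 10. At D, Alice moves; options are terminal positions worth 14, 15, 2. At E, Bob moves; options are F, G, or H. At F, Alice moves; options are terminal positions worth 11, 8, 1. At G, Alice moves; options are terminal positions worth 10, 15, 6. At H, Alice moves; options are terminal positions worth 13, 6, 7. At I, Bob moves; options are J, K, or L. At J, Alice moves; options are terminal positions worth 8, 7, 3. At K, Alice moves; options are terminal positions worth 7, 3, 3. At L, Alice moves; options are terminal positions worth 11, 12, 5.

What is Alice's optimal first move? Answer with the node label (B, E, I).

C (Alice): max(10, 12, 10) = 12
D (Alice): max(14, 15, 2) = 15
B (Bob): min(12, 15, 13) = 12
F (Alice): max(11, 8, 1) = 11
G (Alice): max(10, 15, 6) = 15
H (Alice): max(13, 6, 7) = 13
E (Bob): min(11, 15, 13) = 11
J (Alice): max(8, 7, 3) = 8
K (Alice): max(7, 3, 3) = 7
L (Alice): max(11, 12, 5) = 12
I (Bob): min(8, 7, 12) = 7
Root (Alice): max(12, 11, 7) = 12
Alice picks the child with the highest value: B (value 12).

B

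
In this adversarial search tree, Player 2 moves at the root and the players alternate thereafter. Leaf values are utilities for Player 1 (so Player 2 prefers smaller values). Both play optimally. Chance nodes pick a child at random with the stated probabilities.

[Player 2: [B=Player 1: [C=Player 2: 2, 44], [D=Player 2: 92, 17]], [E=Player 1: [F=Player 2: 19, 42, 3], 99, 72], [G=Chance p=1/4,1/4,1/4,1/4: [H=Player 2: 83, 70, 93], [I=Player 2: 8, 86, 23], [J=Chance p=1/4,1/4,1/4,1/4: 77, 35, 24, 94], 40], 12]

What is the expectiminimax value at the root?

C (Player 2): min(2, 44) = 2
D (Player 2): min(92, 17) = 17
B (Player 1): max(2, 17) = 17
F (Player 2): min(19, 42, 3) = 3
E (Player 1): max(3, 99, 72) = 99
H (Player 2): min(83, 70, 93) = 70
I (Player 2): min(8, 86, 23) = 8
J (Chance): 1/4·77 + 1/4·35 + 1/4·24 + 1/4·94 = 57.5
G (Chance): 1/4·70 + 1/4·8 + 1/4·57.5 + 1/4·40 = 43.88
Root (Player 2): min(17, 99, 43.88, 12) = 12

12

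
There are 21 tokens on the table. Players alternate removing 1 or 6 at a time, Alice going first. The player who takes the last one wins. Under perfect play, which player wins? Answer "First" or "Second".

Positions where the player to move wins (W) vs loses (L):
i:   0  1  2  3  4  5  6  7  8  9 10 11 12 13 14 15 16 17 18 19 20 21
     L  W  L  W  L  W  W  L  W  L  W  L  W  W  L  W  L  W  L  W  W  L
Position 21 is L, so the second player wins.

Second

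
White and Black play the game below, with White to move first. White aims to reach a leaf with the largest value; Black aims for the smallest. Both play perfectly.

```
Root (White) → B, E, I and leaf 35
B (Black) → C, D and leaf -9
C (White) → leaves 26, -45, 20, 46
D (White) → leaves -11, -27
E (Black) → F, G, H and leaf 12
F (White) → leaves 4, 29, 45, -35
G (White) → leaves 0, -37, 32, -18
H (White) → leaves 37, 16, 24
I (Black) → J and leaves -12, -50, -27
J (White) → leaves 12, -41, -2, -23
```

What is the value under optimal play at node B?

-11

C: max(26, -45, 20, 46) = 46
D: max(-11, -27) = -11
B: min(46, -11, -9) = -11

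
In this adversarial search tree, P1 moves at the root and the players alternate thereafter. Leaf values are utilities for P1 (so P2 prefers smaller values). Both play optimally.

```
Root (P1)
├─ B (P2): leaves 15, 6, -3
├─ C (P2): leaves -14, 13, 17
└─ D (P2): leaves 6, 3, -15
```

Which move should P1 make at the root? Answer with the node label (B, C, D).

B (P2): min(15, 6, -3) = -3
C (P2): min(-14, 13, 17) = -14
D (P2): min(6, 3, -15) = -15
Root (P1): max(-3, -14, -15) = -3
P1 picks the child with the highest value: B (value -3).

B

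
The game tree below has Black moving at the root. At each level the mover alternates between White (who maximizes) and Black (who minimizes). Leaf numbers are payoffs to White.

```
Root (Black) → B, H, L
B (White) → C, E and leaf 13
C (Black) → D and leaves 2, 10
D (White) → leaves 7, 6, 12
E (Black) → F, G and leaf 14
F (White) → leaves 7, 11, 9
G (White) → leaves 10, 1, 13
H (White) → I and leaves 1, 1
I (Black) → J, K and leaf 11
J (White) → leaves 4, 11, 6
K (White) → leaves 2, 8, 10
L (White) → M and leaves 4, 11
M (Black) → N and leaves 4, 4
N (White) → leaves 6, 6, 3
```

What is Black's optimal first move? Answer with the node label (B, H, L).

H

D (White): max(7, 6, 12) = 12
C (Black): min(12, 2, 10) = 2
F (White): max(7, 11, 9) = 11
G (White): max(10, 1, 13) = 13
E (Black): min(11, 13, 14) = 11
B (White): max(2, 11, 13) = 13
J (White): max(4, 11, 6) = 11
K (White): max(2, 8, 10) = 10
I (Black): min(11, 10, 11) = 10
H (White): max(10, 1, 1) = 10
N (White): max(6, 6, 3) = 6
M (Black): min(6, 4, 4) = 4
L (White): max(4, 4, 11) = 11
Root (Black): min(13, 10, 11) = 10
Black picks the child with the lowest value: H (value 10).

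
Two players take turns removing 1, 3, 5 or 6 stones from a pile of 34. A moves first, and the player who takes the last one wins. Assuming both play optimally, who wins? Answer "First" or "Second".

Mark each pile size as W (mover wins) or L (mover loses):
i:   0  1  2  3  4  5  6  7  8  9 10 11 12 13 14 15 16 17 18 19 20 21 22 23 24 25 26 27 28 29 30 31 32 33 34
     L  W  L  W  L  W  W  W  W  W  W  L  W  L  W  L  W  W  W  W  W  W  L  W  L  W  L  W  W  W  W  W  W  L  W
Position 34 is W, so the first player wins.

First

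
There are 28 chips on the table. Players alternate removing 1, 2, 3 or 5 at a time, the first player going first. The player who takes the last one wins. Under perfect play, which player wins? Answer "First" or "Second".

Positions where the player to move wins (W) vs loses (L):
i:   0  1  2  3  4  5  6  7  8  9 10 11 12 13 14 15 16 17 18 19 20 21 22 23 24 25 26 27 28
     L  W  W  W  L  W  W  W  L  W  W  W  L  W  W  W  L  W  W  W  L  W  W  W  L  W  W  W  L
Position 28 is L, so the second player wins.

Second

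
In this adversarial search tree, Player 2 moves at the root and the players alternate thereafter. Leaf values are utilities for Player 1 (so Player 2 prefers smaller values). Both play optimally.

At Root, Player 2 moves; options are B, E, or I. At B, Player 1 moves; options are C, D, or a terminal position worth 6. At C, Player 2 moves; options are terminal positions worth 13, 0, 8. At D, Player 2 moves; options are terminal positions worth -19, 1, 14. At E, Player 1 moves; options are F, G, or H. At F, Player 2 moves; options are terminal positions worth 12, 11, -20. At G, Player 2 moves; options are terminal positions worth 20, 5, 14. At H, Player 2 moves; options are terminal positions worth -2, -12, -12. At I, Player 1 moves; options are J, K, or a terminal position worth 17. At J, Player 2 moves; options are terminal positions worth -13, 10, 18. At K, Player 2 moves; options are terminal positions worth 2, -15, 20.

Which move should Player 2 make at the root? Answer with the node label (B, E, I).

C (Player 2): min(13, 0, 8) = 0
D (Player 2): min(-19, 1, 14) = -19
B (Player 1): max(0, -19, 6) = 6
F (Player 2): min(12, 11, -20) = -20
G (Player 2): min(20, 5, 14) = 5
H (Player 2): min(-2, -12, -12) = -12
E (Player 1): max(-20, 5, -12) = 5
J (Player 2): min(-13, 10, 18) = -13
K (Player 2): min(2, -15, 20) = -15
I (Player 1): max(-13, -15, 17) = 17
Root (Player 2): min(6, 5, 17) = 5
Player 2 picks the child with the lowest value: E (value 5).

E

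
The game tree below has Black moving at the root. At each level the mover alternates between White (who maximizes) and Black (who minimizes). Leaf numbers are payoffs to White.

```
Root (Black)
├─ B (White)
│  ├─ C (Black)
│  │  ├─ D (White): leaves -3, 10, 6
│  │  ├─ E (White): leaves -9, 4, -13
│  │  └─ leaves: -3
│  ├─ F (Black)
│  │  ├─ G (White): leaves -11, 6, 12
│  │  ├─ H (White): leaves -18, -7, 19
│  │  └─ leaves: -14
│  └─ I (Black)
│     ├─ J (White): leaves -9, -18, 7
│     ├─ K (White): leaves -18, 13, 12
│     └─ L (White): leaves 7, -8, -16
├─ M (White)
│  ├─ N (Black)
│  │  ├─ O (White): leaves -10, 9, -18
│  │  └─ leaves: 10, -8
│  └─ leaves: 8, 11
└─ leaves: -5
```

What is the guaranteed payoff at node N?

O: max(-10, 9, -18) = 9
N: min(9, 10, -8) = -8

-8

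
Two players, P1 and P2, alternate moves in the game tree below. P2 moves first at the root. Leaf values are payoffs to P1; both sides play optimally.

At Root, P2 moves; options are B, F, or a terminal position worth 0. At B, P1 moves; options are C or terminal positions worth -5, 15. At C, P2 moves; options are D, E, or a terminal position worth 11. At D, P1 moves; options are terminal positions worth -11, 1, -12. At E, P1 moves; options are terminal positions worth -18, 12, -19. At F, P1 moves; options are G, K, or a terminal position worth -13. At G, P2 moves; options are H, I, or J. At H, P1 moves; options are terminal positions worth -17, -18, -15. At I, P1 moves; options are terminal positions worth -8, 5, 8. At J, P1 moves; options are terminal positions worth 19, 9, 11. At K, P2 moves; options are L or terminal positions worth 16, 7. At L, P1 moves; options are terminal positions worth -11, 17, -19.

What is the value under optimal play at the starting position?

D (P1): max(-11, 1, -12) = 1
E (P1): max(-18, 12, -19) = 12
C (P2): min(1, 12, 11) = 1
B (P1): max(1, -5, 15) = 15
H (P1): max(-17, -18, -15) = -15
I (P1): max(-8, 5, 8) = 8
J (P1): max(19, 9, 11) = 19
G (P2): min(-15, 8, 19) = -15
L (P1): max(-11, 17, -19) = 17
K (P2): min(17, 16, 7) = 7
F (P1): max(-15, 7, -13) = 7
Root (P2): min(15, 7, 0) = 0

0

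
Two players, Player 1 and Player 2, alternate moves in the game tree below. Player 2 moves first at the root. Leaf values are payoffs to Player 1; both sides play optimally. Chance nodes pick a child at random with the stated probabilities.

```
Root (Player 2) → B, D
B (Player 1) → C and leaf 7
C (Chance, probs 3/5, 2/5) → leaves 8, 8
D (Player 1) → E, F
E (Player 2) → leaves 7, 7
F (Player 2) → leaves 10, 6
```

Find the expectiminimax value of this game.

7

C (Chance): 3/5·8 + 2/5·8 = 8
B (Player 1): max(8, 7) = 8
E (Player 2): min(7, 7) = 7
F (Player 2): min(10, 6) = 6
D (Player 1): max(7, 6) = 7
Root (Player 2): min(8, 7) = 7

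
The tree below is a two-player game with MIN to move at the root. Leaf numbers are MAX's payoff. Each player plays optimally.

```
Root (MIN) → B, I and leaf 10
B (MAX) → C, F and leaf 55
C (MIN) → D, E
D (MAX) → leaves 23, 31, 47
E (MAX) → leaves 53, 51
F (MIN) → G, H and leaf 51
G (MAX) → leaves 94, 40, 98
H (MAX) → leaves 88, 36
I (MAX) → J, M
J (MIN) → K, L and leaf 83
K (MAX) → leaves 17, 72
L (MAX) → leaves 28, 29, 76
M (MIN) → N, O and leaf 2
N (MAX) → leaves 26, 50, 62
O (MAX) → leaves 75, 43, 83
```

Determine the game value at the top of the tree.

10

D (MAX): max(23, 31, 47) = 47
E (MAX): max(53, 51) = 53
C (MIN): min(47, 53) = 47
G (MAX): max(94, 40, 98) = 98
H (MAX): max(88, 36) = 88
F (MIN): min(98, 88, 51) = 51
B (MAX): max(47, 51, 55) = 55
K (MAX): max(17, 72) = 72
L (MAX): max(28, 29, 76) = 76
J (MIN): min(72, 76, 83) = 72
N (MAX): max(26, 50, 62) = 62
O (MAX): max(75, 43, 83) = 83
M (MIN): min(62, 83, 2) = 2
I (MAX): max(72, 2) = 72
Root (MIN): min(55, 72, 10) = 10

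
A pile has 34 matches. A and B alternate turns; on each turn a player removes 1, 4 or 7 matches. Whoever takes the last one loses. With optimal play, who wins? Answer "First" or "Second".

i:   0  1  2  3  4  5  6  7  8  9 10 11 12 13 14 15 16 17 18 19 20 21 22 23 24 25 26 27 28 29 30 31 32 33 34
     W  L  W  L  W  W  L  W  W  L  W  L  W  W  L  W  W  L  W  L  W  W  L  W  W  L  W  L  W  W  L  W  W  L  W
Position 34 is W, so the first player wins.

First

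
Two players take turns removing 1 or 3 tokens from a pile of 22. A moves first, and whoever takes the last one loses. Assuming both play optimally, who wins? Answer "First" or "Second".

First

Mark each pile size as W (mover wins) or L (mover loses):
i:   0  1  2  3  4  5  6  7  8  9 10 11 12 13 14 15 16 17 18 19 20 21 22
     W  L  W  L  W  L  W  L  W  L  W  L  W  L  W  L  W  L  W  L  W  L  W
Position 22 is W, so the first player wins.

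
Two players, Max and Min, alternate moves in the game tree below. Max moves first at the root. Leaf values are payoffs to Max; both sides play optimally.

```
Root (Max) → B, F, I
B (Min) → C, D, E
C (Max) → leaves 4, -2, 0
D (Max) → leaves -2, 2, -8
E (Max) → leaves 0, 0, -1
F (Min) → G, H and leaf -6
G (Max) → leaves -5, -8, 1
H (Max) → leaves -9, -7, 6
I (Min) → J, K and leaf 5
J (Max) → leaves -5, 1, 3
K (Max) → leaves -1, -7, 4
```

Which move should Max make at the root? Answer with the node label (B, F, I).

I

C (Max): max(4, -2, 0) = 4
D (Max): max(-2, 2, -8) = 2
E (Max): max(0, 0, -1) = 0
B (Min): min(4, 2, 0) = 0
G (Max): max(-5, -8, 1) = 1
H (Max): max(-9, -7, 6) = 6
F (Min): min(1, 6, -6) = -6
J (Max): max(-5, 1, 3) = 3
K (Max): max(-1, -7, 4) = 4
I (Min): min(3, 4, 5) = 3
Root (Max): max(0, -6, 3) = 3
Max picks the child with the highest value: I (value 3).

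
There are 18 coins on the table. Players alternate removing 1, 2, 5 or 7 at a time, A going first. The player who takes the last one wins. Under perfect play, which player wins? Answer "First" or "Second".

Mark each pile size as W (mover wins) or L (mover loses):
i:   0  1  2  3  4  5  6  7  8  9 10 11 12 13 14 15 16 17 18
     L  W  W  L  W  W  L  W  W  L  W  W  L  W  W  L  W  W  L
Position 18 is L, so the second player wins.

Second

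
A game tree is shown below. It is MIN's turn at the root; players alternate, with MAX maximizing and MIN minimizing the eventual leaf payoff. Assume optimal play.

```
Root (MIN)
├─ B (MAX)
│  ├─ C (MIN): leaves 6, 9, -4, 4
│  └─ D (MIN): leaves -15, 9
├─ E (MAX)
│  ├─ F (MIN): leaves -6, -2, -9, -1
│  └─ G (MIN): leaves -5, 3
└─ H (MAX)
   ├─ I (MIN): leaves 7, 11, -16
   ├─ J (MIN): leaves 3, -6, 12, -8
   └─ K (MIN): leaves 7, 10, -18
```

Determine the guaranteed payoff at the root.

-8

C (MIN): min(6, 9, -4, 4) = -4
D (MIN): min(-15, 9) = -15
B (MAX): max(-4, -15) = -4
F (MIN): min(-6, -2, -9, -1) = -9
G (MIN): min(-5, 3) = -5
E (MAX): max(-9, -5) = -5
I (MIN): min(7, 11, -16) = -16
J (MIN): min(3, -6, 12, -8) = -8
K (MIN): min(7, 10, -18) = -18
H (MAX): max(-16, -8, -18) = -8
Root (MIN): min(-4, -5, -8) = -8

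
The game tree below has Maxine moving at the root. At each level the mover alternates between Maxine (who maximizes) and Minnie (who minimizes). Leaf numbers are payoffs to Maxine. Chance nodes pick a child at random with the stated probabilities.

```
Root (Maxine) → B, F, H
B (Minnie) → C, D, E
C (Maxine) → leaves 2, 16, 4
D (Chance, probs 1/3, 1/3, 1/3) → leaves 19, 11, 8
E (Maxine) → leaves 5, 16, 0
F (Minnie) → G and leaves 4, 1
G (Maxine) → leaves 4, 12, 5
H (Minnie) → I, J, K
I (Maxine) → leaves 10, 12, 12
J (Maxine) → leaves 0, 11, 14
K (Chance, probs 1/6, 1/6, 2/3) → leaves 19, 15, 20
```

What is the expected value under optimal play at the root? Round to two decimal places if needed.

C (Maxine): max(2, 16, 4) = 16
D (Chance): 1/3·19 + 1/3·11 + 1/3·8 = 12.67
E (Maxine): max(5, 16, 0) = 16
B (Minnie): min(16, 12.67, 16) = 12.67
G (Maxine): max(4, 12, 5) = 12
F (Minnie): min(12, 4, 1) = 1
I (Maxine): max(10, 12, 12) = 12
J (Maxine): max(0, 11, 14) = 14
K (Chance): 1/6·19 + 1/6·15 + 2/3·20 = 19
H (Minnie): min(12, 14, 19) = 12
Root (Maxine): max(12.67, 1, 12) = 12.67

12.67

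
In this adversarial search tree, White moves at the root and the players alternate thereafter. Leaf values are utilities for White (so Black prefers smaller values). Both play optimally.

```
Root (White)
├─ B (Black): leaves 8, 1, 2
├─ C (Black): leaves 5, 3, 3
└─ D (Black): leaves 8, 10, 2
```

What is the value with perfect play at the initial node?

B (Black): min(8, 1, 2) = 1
C (Black): min(5, 3, 3) = 3
D (Black): min(8, 10, 2) = 2
Root (White): max(1, 3, 2) = 3

3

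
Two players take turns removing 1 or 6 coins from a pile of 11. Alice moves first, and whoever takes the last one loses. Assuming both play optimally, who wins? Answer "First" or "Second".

Positions where the player to move wins (W) vs loses (L):
i:   0  1  2  3  4  5  6  7  8  9 10 11
     W  L  W  L  W  L  W  W  L  W  L  W
Position 11 is W, so the first player wins.

First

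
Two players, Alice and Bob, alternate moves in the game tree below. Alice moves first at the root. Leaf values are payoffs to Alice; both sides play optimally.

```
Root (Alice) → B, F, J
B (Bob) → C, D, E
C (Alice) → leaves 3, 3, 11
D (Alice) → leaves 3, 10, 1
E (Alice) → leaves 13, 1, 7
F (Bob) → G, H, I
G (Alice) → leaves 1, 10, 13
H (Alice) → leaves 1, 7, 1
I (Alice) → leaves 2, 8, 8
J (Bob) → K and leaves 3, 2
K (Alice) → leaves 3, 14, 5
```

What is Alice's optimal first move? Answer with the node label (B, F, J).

C (Alice): max(3, 3, 11) = 11
D (Alice): max(3, 10, 1) = 10
E (Alice): max(13, 1, 7) = 13
B (Bob): min(11, 10, 13) = 10
G (Alice): max(1, 10, 13) = 13
H (Alice): max(1, 7, 1) = 7
I (Alice): max(2, 8, 8) = 8
F (Bob): min(13, 7, 8) = 7
K (Alice): max(3, 14, 5) = 14
J (Bob): min(14, 3, 2) = 2
Root (Alice): max(10, 7, 2) = 10
Alice picks the child with the highest value: B (value 10).

B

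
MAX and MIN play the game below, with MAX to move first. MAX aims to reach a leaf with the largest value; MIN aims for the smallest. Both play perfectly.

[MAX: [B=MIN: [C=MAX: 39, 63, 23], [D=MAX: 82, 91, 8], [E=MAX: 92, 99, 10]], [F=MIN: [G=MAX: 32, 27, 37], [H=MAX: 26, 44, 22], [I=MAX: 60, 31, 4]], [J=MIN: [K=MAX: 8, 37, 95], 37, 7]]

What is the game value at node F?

G: max(32, 27, 37) = 37
H: max(26, 44, 22) = 44
I: max(60, 31, 4) = 60
F: min(37, 44, 60) = 37

37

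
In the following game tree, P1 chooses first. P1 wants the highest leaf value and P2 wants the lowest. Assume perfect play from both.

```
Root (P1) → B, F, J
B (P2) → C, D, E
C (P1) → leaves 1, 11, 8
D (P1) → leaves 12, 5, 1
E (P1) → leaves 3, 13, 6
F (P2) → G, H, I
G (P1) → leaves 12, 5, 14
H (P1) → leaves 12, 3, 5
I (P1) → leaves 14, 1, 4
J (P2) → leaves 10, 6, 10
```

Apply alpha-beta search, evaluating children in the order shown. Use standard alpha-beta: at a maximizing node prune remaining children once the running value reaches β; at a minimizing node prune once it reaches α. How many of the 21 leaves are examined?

C [α=-∞,β=+∞]: v=11
D [α=-∞,β=11]: v=12 after child 1 ≥ β → β-cutoff, skip 2
E [α=-∞,β=11]: v=13 after child 2 ≥ β → β-cutoff, skip 1
B [α=-∞,β=+∞]: v=11
G [α=11,β=+∞]: v=14
H [α=11,β=14]: v=12
I [α=11,β=12]: v=14 after child 1 ≥ β → β-cutoff, skip 2
F [α=11,β=+∞]: v=12
J [α=12,β=+∞]: v=10 after child 1 ≤ α → α-cutoff, skip 2
Root [α=-∞,β=+∞]: v=12
Leaves evaluated: 14 of 21.

14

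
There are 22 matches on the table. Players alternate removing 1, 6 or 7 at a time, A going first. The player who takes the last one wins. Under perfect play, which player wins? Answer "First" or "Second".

Positions where the player to move wins (W) vs loses (L):
i:   0  1  2  3  4  5  6  7  8  9 10 11 12 13 14 15 16 17 18 19 20 21 22
     L  W  L  W  L  W  W  W  W  W  W  W  L  W  L  W  L  W  W  W  W  W  W
Position 22 is W, so the first player wins.

First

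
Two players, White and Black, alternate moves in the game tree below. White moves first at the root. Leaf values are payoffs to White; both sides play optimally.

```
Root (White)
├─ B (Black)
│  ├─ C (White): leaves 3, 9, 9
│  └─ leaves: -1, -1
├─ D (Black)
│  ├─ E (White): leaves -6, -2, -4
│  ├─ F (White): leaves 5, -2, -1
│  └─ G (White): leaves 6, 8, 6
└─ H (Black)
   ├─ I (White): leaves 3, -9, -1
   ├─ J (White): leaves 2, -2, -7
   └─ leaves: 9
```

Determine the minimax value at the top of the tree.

C (White): max(3, 9, 9) = 9
B (Black): min(9, -1, -1) = -1
E (White): max(-6, -2, -4) = -2
F (White): max(5, -2, -1) = 5
G (White): max(6, 8, 6) = 8
D (Black): min(-2, 5, 8) = -2
I (White): max(3, -9, -1) = 3
J (White): max(2, -2, -7) = 2
H (Black): min(3, 2, 9) = 2
Root (White): max(-1, -2, 2) = 2

2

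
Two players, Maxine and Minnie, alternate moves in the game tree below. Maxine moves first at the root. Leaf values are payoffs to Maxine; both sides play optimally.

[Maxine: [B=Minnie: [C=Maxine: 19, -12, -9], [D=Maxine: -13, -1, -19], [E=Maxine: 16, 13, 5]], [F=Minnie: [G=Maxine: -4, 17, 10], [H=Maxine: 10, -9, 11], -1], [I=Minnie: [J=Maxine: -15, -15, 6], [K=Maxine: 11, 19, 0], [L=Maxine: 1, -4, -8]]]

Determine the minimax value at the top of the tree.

C (Maxine): max(19, -12, -9) = 19
D (Maxine): max(-13, -1, -19) = -1
E (Maxine): max(16, 13, 5) = 16
B (Minnie): min(19, -1, 16) = -1
G (Maxine): max(-4, 17, 10) = 17
H (Maxine): max(10, -9, 11) = 11
F (Minnie): min(17, 11, -1) = -1
J (Maxine): max(-15, -15, 6) = 6
K (Maxine): max(11, 19, 0) = 19
L (Maxine): max(1, -4, -8) = 1
I (Minnie): min(6, 19, 1) = 1
Root (Maxine): max(-1, -1, 1) = 1

1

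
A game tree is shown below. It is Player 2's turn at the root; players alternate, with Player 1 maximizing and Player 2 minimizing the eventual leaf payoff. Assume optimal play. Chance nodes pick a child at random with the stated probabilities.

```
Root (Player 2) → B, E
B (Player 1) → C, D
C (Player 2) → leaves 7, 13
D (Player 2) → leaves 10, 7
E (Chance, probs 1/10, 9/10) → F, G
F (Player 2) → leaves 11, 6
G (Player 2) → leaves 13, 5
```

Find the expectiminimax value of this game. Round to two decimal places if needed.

5.1

C (Player 2): min(7, 13) = 7
D (Player 2): min(10, 7) = 7
B (Player 1): max(7, 7) = 7
F (Player 2): min(11, 6) = 6
G (Player 2): min(13, 5) = 5
E (Chance): 1/10·6 + 9/10·5 = 5.1
Root (Player 2): min(7, 5.1) = 5.1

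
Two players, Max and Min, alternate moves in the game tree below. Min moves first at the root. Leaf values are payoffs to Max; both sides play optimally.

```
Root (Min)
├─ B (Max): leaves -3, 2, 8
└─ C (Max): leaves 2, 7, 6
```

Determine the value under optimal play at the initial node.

7

B (Max): max(-3, 2, 8) = 8
C (Max): max(2, 7, 6) = 7
Root (Min): min(8, 7) = 7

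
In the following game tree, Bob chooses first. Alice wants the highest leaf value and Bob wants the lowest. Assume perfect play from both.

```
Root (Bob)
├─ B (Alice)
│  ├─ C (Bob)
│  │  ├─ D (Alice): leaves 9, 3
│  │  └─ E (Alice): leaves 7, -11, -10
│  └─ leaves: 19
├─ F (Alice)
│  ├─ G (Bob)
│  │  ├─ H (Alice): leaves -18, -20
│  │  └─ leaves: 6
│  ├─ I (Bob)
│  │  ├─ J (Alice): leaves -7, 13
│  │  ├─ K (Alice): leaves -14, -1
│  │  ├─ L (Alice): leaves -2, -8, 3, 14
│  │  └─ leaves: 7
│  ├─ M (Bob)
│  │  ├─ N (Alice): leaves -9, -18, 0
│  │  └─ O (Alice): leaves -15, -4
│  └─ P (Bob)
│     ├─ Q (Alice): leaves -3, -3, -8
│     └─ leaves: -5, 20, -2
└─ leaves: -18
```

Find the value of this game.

D (Alice): max(9, 3) = 9
E (Alice): max(7, -11, -10) = 7
C (Bob): min(9, 7) = 7
B (Alice): max(7, 19) = 19
H (Alice): max(-18, -20) = -18
G (Bob): min(-18, 6) = -18
J (Alice): max(-7, 13) = 13
K (Alice): max(-14, -1) = -1
L (Alice): max(-2, -8, 3, 14) = 14
I (Bob): min(13, -1, 14, 7) = -1
N (Alice): max(-9, -18, 0) = 0
O (Alice): max(-15, -4) = -4
M (Bob): min(0, -4) = -4
Q (Alice): max(-3, -3, -8) = -3
P (Bob): min(-3, -5, 20, -2) = -5
F (Alice): max(-18, -1, -4, -5) = -1
Root (Bob): min(19, -1, -18) = -18

-18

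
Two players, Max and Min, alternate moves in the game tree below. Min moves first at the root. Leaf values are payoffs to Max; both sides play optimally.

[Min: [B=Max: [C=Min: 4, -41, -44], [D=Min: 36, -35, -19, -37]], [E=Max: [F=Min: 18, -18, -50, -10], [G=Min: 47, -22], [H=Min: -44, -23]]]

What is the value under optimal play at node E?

F: min(18, -18, -50, -10) = -50
G: min(47, -22) = -22
H: min(-44, -23) = -44
E: max(-50, -22, -44) = -22

-22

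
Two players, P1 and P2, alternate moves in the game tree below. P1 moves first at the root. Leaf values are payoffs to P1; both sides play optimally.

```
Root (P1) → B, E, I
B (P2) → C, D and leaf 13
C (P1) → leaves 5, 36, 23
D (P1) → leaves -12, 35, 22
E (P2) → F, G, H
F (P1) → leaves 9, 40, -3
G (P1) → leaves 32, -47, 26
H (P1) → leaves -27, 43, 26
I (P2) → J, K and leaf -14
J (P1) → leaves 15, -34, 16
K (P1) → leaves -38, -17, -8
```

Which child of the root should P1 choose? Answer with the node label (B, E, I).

C (P1): max(5, 36, 23) = 36
D (P1): max(-12, 35, 22) = 35
B (P2): min(36, 35, 13) = 13
F (P1): max(9, 40, -3) = 40
G (P1): max(32, -47, 26) = 32
H (P1): max(-27, 43, 26) = 43
E (P2): min(40, 32, 43) = 32
J (P1): max(15, -34, 16) = 16
K (P1): max(-38, -17, -8) = -8
I (P2): min(16, -8, -14) = -14
Root (P1): max(13, 32, -14) = 32
P1 picks the child with the highest value: E (value 32).

E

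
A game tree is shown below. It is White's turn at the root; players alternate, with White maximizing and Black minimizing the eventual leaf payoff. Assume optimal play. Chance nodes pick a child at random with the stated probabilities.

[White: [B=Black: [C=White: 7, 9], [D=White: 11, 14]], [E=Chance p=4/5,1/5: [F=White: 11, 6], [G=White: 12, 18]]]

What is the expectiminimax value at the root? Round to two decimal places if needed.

12.4

C (White): max(7, 9) = 9
D (White): max(11, 14) = 14
B (Black): min(9, 14) = 9
F (White): max(11, 6) = 11
G (White): max(12, 18) = 18
E (Chance): 4/5·11 + 1/5·18 = 12.4
Root (White): max(9, 12.4) = 12.4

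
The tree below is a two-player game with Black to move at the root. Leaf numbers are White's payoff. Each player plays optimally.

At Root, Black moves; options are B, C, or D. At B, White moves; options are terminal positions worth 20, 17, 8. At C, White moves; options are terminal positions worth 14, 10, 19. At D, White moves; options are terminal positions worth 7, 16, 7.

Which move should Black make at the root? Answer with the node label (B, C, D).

B (White): max(20, 17, 8) = 20
C (White): max(14, 10, 19) = 19
D (White): max(7, 16, 7) = 16
Root (Black): min(20, 19, 16) = 16
Black picks the child with the lowest value: D (value 16).

D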